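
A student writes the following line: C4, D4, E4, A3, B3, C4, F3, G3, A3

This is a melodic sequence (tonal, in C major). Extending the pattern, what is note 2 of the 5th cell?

Grouping in 3s, the 2nd note of each cell is D4, B3, G3.
Extending down a 3rd: E3 → C3.

C3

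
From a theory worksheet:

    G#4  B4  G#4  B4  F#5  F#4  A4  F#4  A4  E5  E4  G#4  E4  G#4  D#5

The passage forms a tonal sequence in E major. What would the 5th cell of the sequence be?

The 5-note cells begin on G#4, F#4, E4 — each down a 2nd from the last.
Extending down a 2nd: D#4 → C#4.
So cell 5 is C#4 E4 C#4 E4 B4.

C#4 E4 C#4 E4 B4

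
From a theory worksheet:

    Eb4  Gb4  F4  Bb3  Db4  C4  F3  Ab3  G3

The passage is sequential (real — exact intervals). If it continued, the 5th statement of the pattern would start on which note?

Taking 3-note groups, the heads are Eb4, Bb3, F3: the pattern moves down a 4th.
Continuing: C3 → G2. Statement 5 starts on G2.

G2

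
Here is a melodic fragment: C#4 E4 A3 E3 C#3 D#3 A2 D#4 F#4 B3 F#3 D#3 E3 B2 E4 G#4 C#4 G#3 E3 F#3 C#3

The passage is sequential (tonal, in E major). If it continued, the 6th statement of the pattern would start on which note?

Taking 7-note groups, the heads are C#4, D#4, E4: the pattern moves up a 2nd.
Continuing: F#4 → G#4 → A4. Statement 6 starts on A4.

A4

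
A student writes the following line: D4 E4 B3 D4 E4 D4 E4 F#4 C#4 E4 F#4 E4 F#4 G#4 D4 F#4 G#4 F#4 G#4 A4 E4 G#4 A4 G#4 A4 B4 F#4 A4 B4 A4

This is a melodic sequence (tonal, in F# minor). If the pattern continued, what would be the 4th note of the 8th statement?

D5

With 6-note cells, note 4 of each statement runs D4, E4, F#4, G#4, A4.
Carrying that up a 2nd forward: B4 → C#5 → D5.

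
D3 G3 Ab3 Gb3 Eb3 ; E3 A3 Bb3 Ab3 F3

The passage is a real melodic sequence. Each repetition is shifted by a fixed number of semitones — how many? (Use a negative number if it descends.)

With a 5-note motive the entries are D3, E3, each up a 2nd from the previous.
D3→E3 is 52 − 50 = 2 semitones.

2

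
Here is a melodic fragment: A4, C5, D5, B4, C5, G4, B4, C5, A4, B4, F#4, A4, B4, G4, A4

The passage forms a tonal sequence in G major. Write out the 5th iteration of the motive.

The 5-note cells begin on A4, G4, F#4 — each down a 2nd from the last.
Continuing the starts: E4 → D4.
So cell 5 is D4 F#4 G4 E4 F#4.

D4 F#4 G4 E4 F#4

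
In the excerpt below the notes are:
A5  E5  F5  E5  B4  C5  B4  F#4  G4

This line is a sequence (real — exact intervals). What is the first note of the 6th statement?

Taking 3-note groups, the heads are A5, E5, B4: the pattern moves down a 4th.
Continuing: F#4 → C#4 → G#3. Statement 6 starts on G#3.

G#3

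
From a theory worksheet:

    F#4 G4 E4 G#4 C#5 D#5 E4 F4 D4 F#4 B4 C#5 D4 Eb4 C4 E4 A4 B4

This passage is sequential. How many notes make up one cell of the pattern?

6

18 notes total. Splitting into 3 groups of 6:
F#4 G4 E4 G#4 C#5 D#5 | E4 F4 D4 F#4 B4 C#5 | D4 Eb4 C4 E4 A4 B4
Each cell is the previous one down a 2nd — so the unit is 6 notes.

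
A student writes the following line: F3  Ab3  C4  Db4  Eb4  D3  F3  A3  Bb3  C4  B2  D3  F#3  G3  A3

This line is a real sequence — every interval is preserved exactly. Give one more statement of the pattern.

Unit = 5 notes; the statements start on F3, D3, B2, moving down a 3rd each time.
Statement 4 starts on G#2 and keeps the same exact contour: G#2 B2 D#3 E3 F#3.

G#2 B2 D#3 E3 F#3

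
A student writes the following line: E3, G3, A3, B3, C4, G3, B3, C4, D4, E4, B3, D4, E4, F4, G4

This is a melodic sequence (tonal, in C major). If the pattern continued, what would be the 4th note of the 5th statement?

C5

The unit is 5 notes. Position-4 pitches of the 3 shown cells: B3, D4, F4.
Each moves up a 3rd. Continuing: A4 → C5.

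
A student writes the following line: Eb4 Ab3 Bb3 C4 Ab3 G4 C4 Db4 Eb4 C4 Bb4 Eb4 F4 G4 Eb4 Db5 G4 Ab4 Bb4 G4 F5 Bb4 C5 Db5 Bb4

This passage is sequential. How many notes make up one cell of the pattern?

There are 25 notes; a 5-note unit gives 5 cells:
Eb4 Ab3 Bb3 C4 Ab3 | G4 C4 Db4 Eb4 C4 | Bb4 Eb4 F4 G4 Eb4 | Db5 G4 Ab4 Bb4 G4 | F5 Bb4 C5 Db5 Bb4
Each cell is the previous one up a 3rd — so the unit is 5 notes.

5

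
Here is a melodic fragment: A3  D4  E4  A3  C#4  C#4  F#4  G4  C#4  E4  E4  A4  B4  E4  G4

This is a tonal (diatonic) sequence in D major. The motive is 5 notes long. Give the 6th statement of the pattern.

D5 G5 A5 D5 F#5

Taking 5-note groups, the heads are A3, C#4, E4: the pattern moves up a 3rd.
Continuing the starts: G4 → B4 → D5.
From D5 the diatonic shape gives D5 G5 A5 D5 F#5.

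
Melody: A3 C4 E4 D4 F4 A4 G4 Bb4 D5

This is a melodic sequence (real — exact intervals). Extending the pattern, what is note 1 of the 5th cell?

F5

Grouping in 3s, the 1st note of each cell is A3, D4, G4.
Each moves up a 4th. Continuing: C5 → F5.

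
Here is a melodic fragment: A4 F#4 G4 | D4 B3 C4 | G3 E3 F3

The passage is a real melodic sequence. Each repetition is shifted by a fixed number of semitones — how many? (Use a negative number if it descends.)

Taking 3-note groups, the heads are A4, D4, G3: the pattern moves down a 5th.
A4 to D4 spans -7 semitones.

-7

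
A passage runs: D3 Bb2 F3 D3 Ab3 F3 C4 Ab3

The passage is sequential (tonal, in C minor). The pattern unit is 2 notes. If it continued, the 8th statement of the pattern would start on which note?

The 2-note cells begin on D3, F3, Ab3, C4 — each up a 3rd from the last.
Continuing: Eb4 → G4 → Bb4 → D5. Statement 8 starts on D5.

D5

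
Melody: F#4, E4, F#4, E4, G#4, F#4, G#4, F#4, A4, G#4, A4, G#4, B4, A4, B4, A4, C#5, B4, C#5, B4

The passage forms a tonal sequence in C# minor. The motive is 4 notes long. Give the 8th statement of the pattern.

The 4-note cells begin on F#4, G#4, A4, B4, C#5 — each up a 2nd from the last.
Carrying on: D#5 → E5 → F#5.
From F#5 the diatonic shape gives F#5 E5 F#5 E5.

F#5 E5 F#5 E5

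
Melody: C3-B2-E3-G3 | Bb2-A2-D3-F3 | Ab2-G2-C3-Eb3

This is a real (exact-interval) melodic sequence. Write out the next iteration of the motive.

Gb2 F2 Bb2 Db3

Unit = 4 notes; the statements start on C3, Bb2, Ab2, moving down a 2nd each time.
So cell 4 is Gb2 F2 Bb2 Db3.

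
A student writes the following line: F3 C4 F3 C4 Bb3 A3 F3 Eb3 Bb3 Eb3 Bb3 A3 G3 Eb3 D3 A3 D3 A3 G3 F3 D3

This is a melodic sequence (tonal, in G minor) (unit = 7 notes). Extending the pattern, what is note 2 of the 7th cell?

Grouping in 7s, the 2nd note of each cell is C4, Bb3, A3.
Each moves down a 2nd. Continuing: G3 → F3 → Eb3 → D3.

D3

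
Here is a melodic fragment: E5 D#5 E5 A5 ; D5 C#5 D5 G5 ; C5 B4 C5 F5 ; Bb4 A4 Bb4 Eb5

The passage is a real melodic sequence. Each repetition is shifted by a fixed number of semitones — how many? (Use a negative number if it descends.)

Taking 4-note groups, the heads are E5, D5, C5, Bb4: the pattern moves down a 2nd.
E5 to D5 spans -2 semitones.

-2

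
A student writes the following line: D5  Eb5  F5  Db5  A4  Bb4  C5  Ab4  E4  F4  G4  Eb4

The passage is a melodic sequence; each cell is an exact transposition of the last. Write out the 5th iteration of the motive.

With a 4-note motive the entries are D5, A4, E4, each down a 4th from the previous.
Carrying on: B3 → F#3.
From F#3 the exact shape gives F#3 G3 A3 F3.

F#3 G3 A3 F3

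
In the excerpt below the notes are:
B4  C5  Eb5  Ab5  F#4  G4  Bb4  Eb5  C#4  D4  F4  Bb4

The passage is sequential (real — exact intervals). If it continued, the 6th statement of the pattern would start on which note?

A#2

Taking 4-note groups, the heads are B4, F#4, C#4: the pattern moves down a 4th.
Extending the heads down a 4th: G#3 → D#3 → A#2.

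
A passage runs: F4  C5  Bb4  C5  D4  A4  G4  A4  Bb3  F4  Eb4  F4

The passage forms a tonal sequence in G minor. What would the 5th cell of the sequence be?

Eb3 Bb3 A3 Bb3

With a 4-note motive the entries are F4, D4, Bb3, each down a 3rd from the previous.
Carrying on: G3 → Eb3.
So cell 5 is Eb3 Bb3 A3 Bb3.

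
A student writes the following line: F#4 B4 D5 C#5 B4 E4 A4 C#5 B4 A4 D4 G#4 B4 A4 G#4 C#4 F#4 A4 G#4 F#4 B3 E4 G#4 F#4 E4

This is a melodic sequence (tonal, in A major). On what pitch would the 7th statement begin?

G#3

Taking 5-note groups, the heads are F#4, E4, D4, C#4, B3: the pattern moves down a 2nd.
Continuing: A3 → G#3. Statement 7 starts on G#3.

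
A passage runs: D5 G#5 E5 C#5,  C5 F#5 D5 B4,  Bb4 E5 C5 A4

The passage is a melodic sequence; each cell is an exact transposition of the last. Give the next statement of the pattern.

Ab4 D5 Bb4 G4

The 4-note cells begin on D5, C5, Bb4 — each down a 2nd from the last.
From Ab4 the exact shape gives Ab4 D5 Bb4 G4.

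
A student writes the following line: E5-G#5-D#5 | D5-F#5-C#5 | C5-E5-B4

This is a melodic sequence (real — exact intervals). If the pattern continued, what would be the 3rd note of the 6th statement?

F4

The unit is 3 notes. Position-3 pitches of the 3 shown cells: D#5, C#5, B4.
Extending down a 2nd: A4 → G4 → F4.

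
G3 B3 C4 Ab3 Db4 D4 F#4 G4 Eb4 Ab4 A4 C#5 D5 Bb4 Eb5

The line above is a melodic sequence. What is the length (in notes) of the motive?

15 notes total. Splitting into 3 groups of 5:
G3 B3 C4 Ab3 Db4 | D4 F#4 G4 Eb4 Ab4 | A4 C#5 D5 Bb4 Eb5
Every group is a transposition up a 5th of the one before; no shorter unit works.

5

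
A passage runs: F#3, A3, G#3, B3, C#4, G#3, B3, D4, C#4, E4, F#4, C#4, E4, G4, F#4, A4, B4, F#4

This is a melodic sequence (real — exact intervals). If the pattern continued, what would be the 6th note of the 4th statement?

Grouping in 6s, the 6th note of each cell is G#3, C#4, F#4.
One more up a 4th gives B4.

B4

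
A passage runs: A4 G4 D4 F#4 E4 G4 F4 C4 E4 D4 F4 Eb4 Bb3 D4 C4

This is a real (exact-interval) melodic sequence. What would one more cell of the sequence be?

Eb4 Db4 Ab3 C4 Bb3

Unit = 5 notes; the statements start on A4, G4, F4, moving down a 2nd each time.
So cell 4 is Eb4 Db4 Ab3 C4 Bb3.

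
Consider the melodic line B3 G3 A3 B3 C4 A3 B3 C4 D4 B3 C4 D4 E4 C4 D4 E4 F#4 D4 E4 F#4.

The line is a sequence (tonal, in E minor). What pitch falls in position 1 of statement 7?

A4

With 4-note cells, note 1 of each statement runs B3, C4, D4, E4, F#4.
Carrying that up a 2nd forward: G4 → A4.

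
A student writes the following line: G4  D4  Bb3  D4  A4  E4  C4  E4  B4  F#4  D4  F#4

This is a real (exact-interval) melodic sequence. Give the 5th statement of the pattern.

D#5 A#4 F#4 A#4

With a 4-note motive the entries are G4, A4, B4, each up a 2nd from the previous.
Extending up a 2nd: C#5 → D#5.
Statement 5 starts on D#5 and keeps the same exact contour: D#5 A#4 F#4 A#4.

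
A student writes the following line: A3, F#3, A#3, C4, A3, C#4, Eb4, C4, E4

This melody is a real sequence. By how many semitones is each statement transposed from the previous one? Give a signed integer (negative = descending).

3

The 3-note cells begin on A3, C4, Eb4 — each up a 3rd from the last.
A3→C4 is 60 − 57 = 3 semitones.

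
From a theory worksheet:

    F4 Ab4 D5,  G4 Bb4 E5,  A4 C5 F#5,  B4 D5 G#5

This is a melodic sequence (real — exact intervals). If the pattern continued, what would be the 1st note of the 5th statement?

C#5

The unit is 3 notes. Position-1 pitches of the 4 shown cells: F4, G4, A4, B4.
Each moves up a 2nd; the next is C#5.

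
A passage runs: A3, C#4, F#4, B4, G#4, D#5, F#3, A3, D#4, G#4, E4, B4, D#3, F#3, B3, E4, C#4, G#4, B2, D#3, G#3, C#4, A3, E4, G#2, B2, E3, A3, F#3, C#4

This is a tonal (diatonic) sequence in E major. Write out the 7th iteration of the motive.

C#2 E2 A2 D#3 B2 F#3

With a 6-note motive the entries are A3, F#3, D#3, B2, G#2, each down a 3rd from the previous.
Extending down a 3rd: E2 → C#2.
Statement 7 starts on C#2 and keeps the same diatonic contour: C#2 E2 A2 D#3 B2 F#3.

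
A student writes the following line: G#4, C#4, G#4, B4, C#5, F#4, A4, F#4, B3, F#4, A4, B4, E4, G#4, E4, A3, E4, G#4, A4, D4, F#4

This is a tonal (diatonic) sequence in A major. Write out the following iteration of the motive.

D4 G#3 D4 F#4 G#4 C#4 E4

The 7-note cells begin on G#4, F#4, E4 — each down a 2nd from the last.
From D4 the diatonic shape gives D4 G#3 D4 F#4 G#4 C#4 E4.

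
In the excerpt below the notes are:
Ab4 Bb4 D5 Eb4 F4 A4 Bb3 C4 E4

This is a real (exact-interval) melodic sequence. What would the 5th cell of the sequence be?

Taking 3-note groups, the heads are Ab4, Eb4, Bb3: the pattern moves down a 4th.
Extending down a 4th: F3 → C3.
From C3 the exact shape gives C3 D3 F#3.

C3 D3 F#3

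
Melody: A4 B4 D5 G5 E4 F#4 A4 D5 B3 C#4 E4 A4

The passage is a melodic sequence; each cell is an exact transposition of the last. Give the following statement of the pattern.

Taking 4-note groups, the heads are A4, E4, B3: the pattern moves down a 4th.
So cell 4 is F#3 G#3 B3 E4.

F#3 G#3 B3 E4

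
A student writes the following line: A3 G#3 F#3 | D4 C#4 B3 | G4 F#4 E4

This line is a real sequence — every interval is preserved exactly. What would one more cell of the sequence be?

C5 B4 A4

With a 3-note motive the entries are A3, D4, G4, each up a 4th from the previous.
From C5 the exact shape gives C5 B4 A4.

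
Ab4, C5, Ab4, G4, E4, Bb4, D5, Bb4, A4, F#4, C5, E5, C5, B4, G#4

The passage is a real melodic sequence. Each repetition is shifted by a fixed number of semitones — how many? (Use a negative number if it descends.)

2

Unit = 5 notes; the statements start on Ab4, Bb4, C5, moving up a 2nd each time.
Ab4→Bb4 is 70 − 68 = 2 semitones.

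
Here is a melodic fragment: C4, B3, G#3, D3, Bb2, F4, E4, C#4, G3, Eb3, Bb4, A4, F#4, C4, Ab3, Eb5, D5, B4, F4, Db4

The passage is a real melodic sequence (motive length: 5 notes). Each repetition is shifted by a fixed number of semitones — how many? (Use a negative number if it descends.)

5

Unit = 5 notes; the statements start on C4, F4, Bb4, Eb5, moving up a 4th each time.
C4 to F4 spans +5 semitones.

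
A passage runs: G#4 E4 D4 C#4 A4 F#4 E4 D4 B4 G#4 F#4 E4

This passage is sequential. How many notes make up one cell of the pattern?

12 notes total. Splitting into 3 groups of 4:
G#4 E4 D4 C#4 | A4 F#4 E4 D4 | B4 G#4 F#4 E4
That's a consistent up a 2nd shift per cell, and no other grouping gives one.

4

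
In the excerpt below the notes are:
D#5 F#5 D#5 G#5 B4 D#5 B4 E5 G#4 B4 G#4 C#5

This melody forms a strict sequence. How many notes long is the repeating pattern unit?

4

12 notes total. Splitting into 3 groups of 4:
D#5 F#5 D#5 G#5 | B4 D#5 B4 E5 | G#4 B4 G#4 C#5
Every group is a transposition down a 3rd of the one before; no shorter unit works.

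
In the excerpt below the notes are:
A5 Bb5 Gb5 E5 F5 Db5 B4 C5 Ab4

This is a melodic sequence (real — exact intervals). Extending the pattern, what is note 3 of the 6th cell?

F3

Grouping in 3s, the 3rd note of each cell is Gb5, Db5, Ab4.
Extending down a 4th: Eb4 → Bb3 → F3.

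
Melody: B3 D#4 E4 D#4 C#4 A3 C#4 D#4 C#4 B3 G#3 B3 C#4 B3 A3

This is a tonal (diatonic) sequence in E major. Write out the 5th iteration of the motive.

E3 G#3 A3 G#3 F#3

Unit = 5 notes; the statements start on B3, A3, G#3, moving down a 2nd each time.
Continuing the starts: F#3 → E3.
Statement 5 starts on E3 and keeps the same diatonic contour: E3 G#3 A3 G#3 F#3.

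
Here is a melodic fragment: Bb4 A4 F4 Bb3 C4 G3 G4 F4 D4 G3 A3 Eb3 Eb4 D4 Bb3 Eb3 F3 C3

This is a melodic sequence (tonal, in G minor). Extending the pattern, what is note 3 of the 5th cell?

Eb3

The unit is 6 notes. Position-3 pitches of the 3 shown cells: F4, D4, Bb3.
Each moves down a 3rd. Continuing: G3 → Eb3.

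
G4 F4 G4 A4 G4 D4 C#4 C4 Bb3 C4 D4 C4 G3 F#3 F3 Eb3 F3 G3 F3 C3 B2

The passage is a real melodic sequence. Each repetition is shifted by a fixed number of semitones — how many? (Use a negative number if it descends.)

Taking 7-note groups, the heads are G4, C4, F3: the pattern moves down a 5th.
Counting half-steps from G4 to C4: -7.

-7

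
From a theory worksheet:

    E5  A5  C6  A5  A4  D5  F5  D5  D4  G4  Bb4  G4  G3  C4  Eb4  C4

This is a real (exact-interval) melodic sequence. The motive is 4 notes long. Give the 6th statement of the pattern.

F2 Bb2 Db3 Bb2

Taking 4-note groups, the heads are E5, A4, D4, G3: the pattern moves down a 5th.
Continuing the starts: C3 → F2.
Statement 6 starts on F2 and keeps the same exact contour: F2 Bb2 Db3 Bb2.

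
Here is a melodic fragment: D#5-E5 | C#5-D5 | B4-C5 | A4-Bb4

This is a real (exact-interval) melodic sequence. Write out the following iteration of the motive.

Unit = 2 notes; the statements start on D#5, C#5, B4, A4, moving down a 2nd each time.
So cell 5 is G4 Ab4.

G4 Ab4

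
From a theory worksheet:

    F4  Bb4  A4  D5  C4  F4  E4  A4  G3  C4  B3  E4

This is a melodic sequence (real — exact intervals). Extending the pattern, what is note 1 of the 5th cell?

A2

With 4-note cells, note 1 of each statement runs F4, C4, G3.
Each moves down a 4th. Continuing: D3 → A2.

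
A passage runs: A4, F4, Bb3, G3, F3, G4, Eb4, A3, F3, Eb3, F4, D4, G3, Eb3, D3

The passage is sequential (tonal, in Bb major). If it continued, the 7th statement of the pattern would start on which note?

Bb3

Unit = 5 notes; the statements start on A4, G4, F4, moving down a 2nd each time.
Extending the heads down a 2nd: Eb4 → D4 → C4 → Bb3.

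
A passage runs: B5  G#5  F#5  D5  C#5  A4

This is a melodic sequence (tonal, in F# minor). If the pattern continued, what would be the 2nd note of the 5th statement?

B3

With 2-note cells, note 2 of each statement runs G#5, D5, A4.
Each moves down a 4th. Continuing: E4 → B3.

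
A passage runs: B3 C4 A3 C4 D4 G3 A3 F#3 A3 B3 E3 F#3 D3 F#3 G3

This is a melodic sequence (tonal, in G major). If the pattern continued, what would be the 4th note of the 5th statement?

B2

With 5-note cells, note 4 of each statement runs C4, A3, F#3.
Carrying that down a 3rd forward: D3 → B2.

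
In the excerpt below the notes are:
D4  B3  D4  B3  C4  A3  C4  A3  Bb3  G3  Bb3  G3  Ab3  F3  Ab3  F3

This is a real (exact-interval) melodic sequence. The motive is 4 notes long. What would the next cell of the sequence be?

Taking 4-note groups, the heads are D4, C4, Bb3, Ab3: the pattern moves down a 2nd.
So cell 5 is Gb3 Eb3 Gb3 Eb3.

Gb3 Eb3 Gb3 Eb3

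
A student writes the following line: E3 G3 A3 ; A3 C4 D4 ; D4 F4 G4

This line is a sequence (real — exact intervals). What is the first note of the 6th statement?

Unit = 3 notes; the statements start on E3, A3, D4, moving up a 4th each time.
Extending the heads up a 4th: G4 → C5 → F5.

F5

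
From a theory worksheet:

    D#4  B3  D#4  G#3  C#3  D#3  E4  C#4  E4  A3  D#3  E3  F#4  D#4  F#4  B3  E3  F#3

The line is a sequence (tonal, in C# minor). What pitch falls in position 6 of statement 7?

C#4

Grouping in 6s, the 6th note of each cell is D#3, E3, F#3.
Extending up a 2nd: G#3 → A3 → B3 → C#4.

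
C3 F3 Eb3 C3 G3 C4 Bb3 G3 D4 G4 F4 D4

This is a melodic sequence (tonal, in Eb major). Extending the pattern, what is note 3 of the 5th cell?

The unit is 4 notes. Position-3 pitches of the 3 shown cells: Eb3, Bb3, F4.
Extending up a 5th: C5 → G5.

G5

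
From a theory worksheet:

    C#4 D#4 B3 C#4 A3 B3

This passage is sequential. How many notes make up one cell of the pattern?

2

6 notes total. Splitting into 3 groups of 2:
C#4 D#4 | B3 C#4 | A3 B3
Each cell is the previous one down a 2nd — so the unit is 2 notes.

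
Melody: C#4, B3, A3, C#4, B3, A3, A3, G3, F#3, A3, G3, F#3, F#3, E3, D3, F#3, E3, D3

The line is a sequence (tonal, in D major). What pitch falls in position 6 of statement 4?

B2

The unit is 6 notes. Position-6 pitches of the 3 shown cells: A3, F#3, D3.
Each moves down a 3rd; the next is B2.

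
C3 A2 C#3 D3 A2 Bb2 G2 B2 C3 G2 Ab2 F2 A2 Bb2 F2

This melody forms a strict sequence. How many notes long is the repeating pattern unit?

15 notes total. Splitting into 3 groups of 5:
C3 A2 C#3 D3 A2 | Bb2 G2 B2 C3 G2 | Ab2 F2 A2 Bb2 F2
That's a consistent down a 2nd shift per cell, and no other grouping gives one.

5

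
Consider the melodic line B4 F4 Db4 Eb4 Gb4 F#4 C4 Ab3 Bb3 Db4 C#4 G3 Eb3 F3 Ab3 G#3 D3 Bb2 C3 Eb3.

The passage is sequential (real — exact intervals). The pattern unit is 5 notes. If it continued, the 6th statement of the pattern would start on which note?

With a 5-note motive the entries are B4, F#4, C#4, G#3, each down a 4th from the previous.
Continuing: D#3 → A#2. Statement 6 starts on A#2.

A#2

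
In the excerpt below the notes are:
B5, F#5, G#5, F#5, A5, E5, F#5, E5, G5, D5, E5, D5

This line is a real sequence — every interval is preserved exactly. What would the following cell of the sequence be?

The 4-note cells begin on B5, A5, G5 — each down a 2nd from the last.
From F5 the exact shape gives F5 C5 D5 C5.

F5 C5 D5 C5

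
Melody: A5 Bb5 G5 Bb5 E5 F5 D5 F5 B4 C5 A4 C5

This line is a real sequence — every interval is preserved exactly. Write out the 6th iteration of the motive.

Unit = 4 notes; the statements start on A5, E5, B4, moving down a 4th each time.
Carrying on: F#4 → C#4 → G#3.
So cell 6 is G#3 A3 F#3 A3.

G#3 A3 F#3 A3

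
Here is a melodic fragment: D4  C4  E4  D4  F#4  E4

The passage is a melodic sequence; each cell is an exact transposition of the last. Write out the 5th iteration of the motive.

Taking 2-note groups, the heads are D4, E4, F#4: the pattern moves up a 2nd.
Carrying on: G#4 → A#4.
So cell 5 is A#4 G#4.

A#4 G#4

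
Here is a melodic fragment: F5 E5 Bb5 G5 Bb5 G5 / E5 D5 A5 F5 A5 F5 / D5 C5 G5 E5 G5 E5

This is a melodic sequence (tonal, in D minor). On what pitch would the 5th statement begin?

Bb4

With a 6-note motive the entries are F5, E5, D5, each down a 2nd from the previous.
Continuing: C5 → Bb4. Statement 5 starts on Bb4.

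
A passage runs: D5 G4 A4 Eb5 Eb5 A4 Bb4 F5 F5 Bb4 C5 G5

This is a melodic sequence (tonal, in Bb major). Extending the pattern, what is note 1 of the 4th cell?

The unit is 4 notes. Position-1 pitches of the 3 shown cells: D5, Eb5, F5.
Each moves up a 2nd; the next is G5.

G5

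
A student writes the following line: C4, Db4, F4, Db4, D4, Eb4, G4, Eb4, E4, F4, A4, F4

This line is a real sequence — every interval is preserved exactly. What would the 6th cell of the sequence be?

Taking 4-note groups, the heads are C4, D4, E4: the pattern moves up a 2nd.
Continuing the starts: F#4 → G#4 → A#4.
Statement 6 starts on A#4 and keeps the same exact contour: A#4 B4 D#5 B4.

A#4 B4 D#5 B4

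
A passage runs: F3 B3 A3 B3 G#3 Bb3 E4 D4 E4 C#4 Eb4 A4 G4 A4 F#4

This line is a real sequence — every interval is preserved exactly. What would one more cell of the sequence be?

Ab4 D5 C5 D5 B4

With a 5-note motive the entries are F3, Bb3, Eb4, each up a 4th from the previous.
From Ab4 the exact shape gives Ab4 D5 C5 D5 B4.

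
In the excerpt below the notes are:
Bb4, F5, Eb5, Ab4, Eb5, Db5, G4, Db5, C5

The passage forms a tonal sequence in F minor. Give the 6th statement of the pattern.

The 3-note cells begin on Bb4, Ab4, G4 — each down a 2nd from the last.
Extending down a 2nd: F4 → Eb4 → Db4.
So cell 6 is Db4 Ab4 G4.

Db4 Ab4 G4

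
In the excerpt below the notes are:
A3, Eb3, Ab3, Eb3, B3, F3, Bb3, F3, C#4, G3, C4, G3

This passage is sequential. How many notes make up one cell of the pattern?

4

12 notes total. Splitting into 3 groups of 4:
A3 Eb3 Ab3 Eb3 | B3 F3 Bb3 F3 | C#4 G3 C4 G3
That's a consistent up a 2nd shift per cell, and no other grouping gives one.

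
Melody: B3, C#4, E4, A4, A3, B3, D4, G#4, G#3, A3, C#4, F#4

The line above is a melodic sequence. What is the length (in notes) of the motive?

4

Try groups of 4 (3 cells in 12 notes):
B3 C#4 E4 A4 | A3 B3 D4 G#4 | G#3 A3 C#4 F#4
That's a consistent down a 2nd shift per cell, and no other grouping gives one.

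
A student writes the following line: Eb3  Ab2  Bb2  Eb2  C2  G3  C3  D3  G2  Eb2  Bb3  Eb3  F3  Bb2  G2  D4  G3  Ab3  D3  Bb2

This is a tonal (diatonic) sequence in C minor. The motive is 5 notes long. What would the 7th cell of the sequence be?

The 5-note cells begin on Eb3, G3, Bb3, D4 — each up a 3rd from the last.
Carrying on: F4 → Ab4 → C5.
From C5 the diatonic shape gives C5 F4 G4 C4 Ab3.

C5 F4 G4 C4 Ab3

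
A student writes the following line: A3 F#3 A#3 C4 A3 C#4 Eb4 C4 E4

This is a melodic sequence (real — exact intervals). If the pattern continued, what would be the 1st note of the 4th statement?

The unit is 3 notes. Position-1 pitches of the 3 shown cells: A3, C4, Eb4.
One more up a 3rd gives Gb4.

Gb4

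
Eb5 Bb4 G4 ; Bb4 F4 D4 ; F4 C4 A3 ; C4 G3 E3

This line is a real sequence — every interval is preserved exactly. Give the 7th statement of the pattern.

Unit = 3 notes; the statements start on Eb5, Bb4, F4, C4, moving down a 4th each time.
Carrying on: G3 → D3 → A2.
From A2 the exact shape gives A2 E2 C#2.

A2 E2 C#2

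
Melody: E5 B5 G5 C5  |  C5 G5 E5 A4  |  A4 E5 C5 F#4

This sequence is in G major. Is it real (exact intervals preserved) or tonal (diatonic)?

tonal

Every note is diatonic to G major.
Cell 1 has -4 semitones from note 2 to 3, but cell 2 has -3 — the interval quality changes while the contour stays the same, which is the hallmark of a tonal sequence.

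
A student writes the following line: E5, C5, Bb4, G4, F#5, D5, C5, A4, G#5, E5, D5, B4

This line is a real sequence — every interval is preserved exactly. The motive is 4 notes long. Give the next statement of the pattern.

The 4-note cells begin on E5, F#5, G#5 — each up a 2nd from the last.
Statement 4 starts on A#5 and keeps the same exact contour: A#5 F#5 E5 C#5.

A#5 F#5 E5 C#5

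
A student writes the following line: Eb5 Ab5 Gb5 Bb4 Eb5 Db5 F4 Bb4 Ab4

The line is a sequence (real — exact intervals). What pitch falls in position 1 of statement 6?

D3

The unit is 3 notes. Position-1 pitches of the 3 shown cells: Eb5, Bb4, F4.
Each moves down a 4th. Continuing: C4 → G3 → D3.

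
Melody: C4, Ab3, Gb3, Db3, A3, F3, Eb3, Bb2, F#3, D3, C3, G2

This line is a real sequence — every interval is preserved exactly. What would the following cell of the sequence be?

The 4-note cells begin on C4, A3, F#3 — each down a 3rd from the last.
From D#3 the exact shape gives D#3 B2 A2 E2.

D#3 B2 A2 E2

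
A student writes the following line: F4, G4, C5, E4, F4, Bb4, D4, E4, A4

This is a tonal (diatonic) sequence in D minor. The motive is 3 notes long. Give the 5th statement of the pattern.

The 3-note cells begin on F4, E4, D4 — each down a 2nd from the last.
Carrying on: C4 → Bb3.
Statement 5 starts on Bb3 and keeps the same diatonic contour: Bb3 C4 F4.

Bb3 C4 F4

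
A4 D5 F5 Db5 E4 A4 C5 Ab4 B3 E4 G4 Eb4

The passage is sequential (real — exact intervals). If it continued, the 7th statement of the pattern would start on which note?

D#2

With a 4-note motive the entries are A4, E4, B3, each down a 4th from the previous.
Extending the heads down a 4th: F#3 → C#3 → G#2 → D#2.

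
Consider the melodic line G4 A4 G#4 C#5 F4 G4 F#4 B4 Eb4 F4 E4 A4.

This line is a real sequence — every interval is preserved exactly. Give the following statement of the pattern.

Taking 4-note groups, the heads are G4, F4, Eb4: the pattern moves down a 2nd.
So cell 4 is Db4 Eb4 D4 G4.

Db4 Eb4 D4 G4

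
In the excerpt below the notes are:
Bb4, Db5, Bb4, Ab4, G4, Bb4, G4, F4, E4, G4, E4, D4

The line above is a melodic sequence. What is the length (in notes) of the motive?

There are 12 notes; a 4-note unit gives 3 cells:
Bb4 Db5 Bb4 Ab4 | G4 Bb4 G4 F4 | E4 G4 E4 D4
Every group is a transposition down a 3rd of the one before; no shorter unit works.

4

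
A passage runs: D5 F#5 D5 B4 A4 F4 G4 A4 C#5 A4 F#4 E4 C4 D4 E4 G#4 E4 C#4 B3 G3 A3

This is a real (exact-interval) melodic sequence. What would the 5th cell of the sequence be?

Unit = 7 notes; the statements start on D5, A4, E4, moving down a 4th each time.
Carrying on: B3 → F#3.
Statement 5 starts on F#3 and keeps the same exact contour: F#3 A#3 F#3 D#3 C#3 A2 B2.

F#3 A#3 F#3 D#3 C#3 A2 B2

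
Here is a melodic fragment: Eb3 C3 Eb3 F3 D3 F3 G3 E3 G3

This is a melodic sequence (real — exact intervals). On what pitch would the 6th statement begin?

Unit = 3 notes; the statements start on Eb3, F3, G3, moving up a 2nd each time.
Continuing: A3 → B3 → C#4. Statement 6 starts on C#4.

C#4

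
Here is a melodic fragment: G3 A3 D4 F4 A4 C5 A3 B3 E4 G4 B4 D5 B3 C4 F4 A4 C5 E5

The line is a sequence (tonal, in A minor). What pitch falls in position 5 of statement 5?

Grouping in 6s, the 5th note of each cell is A4, B4, C5.
Extending up a 2nd: D5 → E5.

E5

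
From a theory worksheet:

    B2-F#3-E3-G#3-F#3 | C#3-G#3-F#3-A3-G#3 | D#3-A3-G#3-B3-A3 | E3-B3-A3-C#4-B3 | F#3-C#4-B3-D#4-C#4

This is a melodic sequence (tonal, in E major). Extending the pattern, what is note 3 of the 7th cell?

D#4

The unit is 5 notes. Position-3 pitches of the 5 shown cells: E3, F#3, G#3, A3, B3.
Extending up a 2nd: C#4 → D#4.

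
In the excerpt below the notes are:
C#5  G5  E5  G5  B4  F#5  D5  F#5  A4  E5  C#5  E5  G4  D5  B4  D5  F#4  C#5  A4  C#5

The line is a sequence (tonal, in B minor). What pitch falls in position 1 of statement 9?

B3

With 4-note cells, note 1 of each statement runs C#5, B4, A4, G4, F#4.
Each moves down a 2nd. Continuing: E4 → D4 → C#4 → B3.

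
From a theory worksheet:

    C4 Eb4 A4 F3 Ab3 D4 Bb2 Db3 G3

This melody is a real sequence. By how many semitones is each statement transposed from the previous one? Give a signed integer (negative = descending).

-7

With a 3-note motive the entries are C4, F3, Bb2, each down a 5th from the previous.
C4 to F3 spans -7 semitones.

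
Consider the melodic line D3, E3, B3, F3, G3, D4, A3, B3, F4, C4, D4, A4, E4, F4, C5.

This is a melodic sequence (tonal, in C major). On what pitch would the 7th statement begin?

Taking 3-note groups, the heads are D3, F3, A3, C4, E4: the pattern moves up a 3rd.
Extending the heads up a 3rd: G4 → B4.

B4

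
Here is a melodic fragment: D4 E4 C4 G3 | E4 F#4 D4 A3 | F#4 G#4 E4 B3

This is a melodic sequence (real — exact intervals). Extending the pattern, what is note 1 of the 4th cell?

G#4

The unit is 4 notes. Position-1 pitches of the 3 shown cells: D4, E4, F#4.
From F#4, up a 2nd gives G#4.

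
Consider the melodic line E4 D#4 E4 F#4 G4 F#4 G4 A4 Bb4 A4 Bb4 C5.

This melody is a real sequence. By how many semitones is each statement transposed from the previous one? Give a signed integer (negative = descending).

3

Taking 4-note groups, the heads are E4, G4, Bb4: the pattern moves up a 3rd.
Counting half-steps from E4 to G4: 3.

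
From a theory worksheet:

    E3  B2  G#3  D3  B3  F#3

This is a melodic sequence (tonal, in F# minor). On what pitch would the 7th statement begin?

C#5

The 2-note cells begin on E3, G#3, B3 — each up a 3rd from the last.
Extending the heads up a 3rd: D4 → F#4 → A4 → C#5.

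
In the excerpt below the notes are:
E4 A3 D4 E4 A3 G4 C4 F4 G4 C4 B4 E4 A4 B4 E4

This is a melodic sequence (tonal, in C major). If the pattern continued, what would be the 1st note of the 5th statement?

The unit is 5 notes. Position-1 pitches of the 3 shown cells: E4, G4, B4.
Carrying that up a 3rd forward: D5 → F5.

F5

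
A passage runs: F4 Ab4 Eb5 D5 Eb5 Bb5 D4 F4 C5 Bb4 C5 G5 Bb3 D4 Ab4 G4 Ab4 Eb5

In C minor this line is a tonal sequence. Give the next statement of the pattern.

G3 Bb3 F4 Eb4 F4 C5

The 6-note cells begin on F4, D4, Bb3 — each down a 3rd from the last.
So cell 4 is G3 Bb3 F4 Eb4 F4 C5.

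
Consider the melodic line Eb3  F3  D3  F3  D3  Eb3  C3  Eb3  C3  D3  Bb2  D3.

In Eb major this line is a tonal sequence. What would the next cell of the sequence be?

The 4-note cells begin on Eb3, D3, C3 — each down a 2nd from the last.
Statement 4 starts on Bb2 and keeps the same diatonic contour: Bb2 C3 Ab2 C3.

Bb2 C3 Ab2 C3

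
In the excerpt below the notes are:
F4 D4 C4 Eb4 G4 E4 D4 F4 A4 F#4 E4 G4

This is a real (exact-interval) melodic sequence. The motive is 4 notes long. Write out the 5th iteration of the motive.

C#5 A#4 G#4 B4

With a 4-note motive the entries are F4, G4, A4, each up a 2nd from the previous.
Continuing the starts: B4 → C#5.
Statement 5 starts on C#5 and keeps the same exact contour: C#5 A#4 G#4 B4.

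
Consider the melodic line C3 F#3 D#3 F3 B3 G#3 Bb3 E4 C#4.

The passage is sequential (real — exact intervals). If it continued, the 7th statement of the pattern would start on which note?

Gb5

Unit = 3 notes; the statements start on C3, F3, Bb3, moving up a 4th each time.
Extending the heads up a 4th: Eb4 → Ab4 → Db5 → Gb5.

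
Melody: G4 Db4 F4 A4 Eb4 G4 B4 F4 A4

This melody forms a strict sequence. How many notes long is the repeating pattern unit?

3

There are 9 notes; a 3-note unit gives 3 cells:
G4 Db4 F4 | A4 Eb4 G4 | B4 F4 A4
Every group is a transposition up a 2nd of the one before; no shorter unit works.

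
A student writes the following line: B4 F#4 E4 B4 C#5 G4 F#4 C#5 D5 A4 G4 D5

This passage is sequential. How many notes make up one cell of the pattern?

4

Try groups of 4 (3 cells in 12 notes):
B4 F#4 E4 B4 | C#5 G4 F#4 C#5 | D5 A4 G4 D5
Each cell is the previous one up a 2nd — so the unit is 4 notes.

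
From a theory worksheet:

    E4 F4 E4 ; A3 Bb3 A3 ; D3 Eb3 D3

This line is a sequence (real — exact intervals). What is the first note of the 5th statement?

C2

Unit = 3 notes; the statements start on E4, A3, D3, moving down a 5th each time.
Continuing: G2 → C2. Statement 5 starts on C2.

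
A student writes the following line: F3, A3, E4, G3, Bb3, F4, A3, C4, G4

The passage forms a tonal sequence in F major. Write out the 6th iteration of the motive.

D4 F4 C5

With a 3-note motive the entries are F3, G3, A3, each up a 2nd from the previous.
Extending up a 2nd: Bb3 → C4 → D4.
So cell 6 is D4 F4 C5.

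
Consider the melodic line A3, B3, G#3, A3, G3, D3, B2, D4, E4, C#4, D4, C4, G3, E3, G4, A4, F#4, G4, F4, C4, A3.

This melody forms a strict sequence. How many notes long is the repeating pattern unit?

7

There are 21 notes; a 7-note unit gives 3 cells:
A3 B3 G#3 A3 G3 D3 B2 | D4 E4 C#4 D4 C4 G3 E3 | G4 A4 F#4 G4 F4 C4 A3
Each cell is the previous one up a 4th — so the unit is 7 notes.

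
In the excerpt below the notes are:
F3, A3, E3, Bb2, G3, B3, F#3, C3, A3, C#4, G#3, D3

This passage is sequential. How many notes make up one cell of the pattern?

There are 12 notes; a 4-note unit gives 3 cells:
F3 A3 E3 Bb2 | G3 B3 F#3 C3 | A3 C#4 G#3 D3
Each cell is the previous one up a 2nd — so the unit is 4 notes.

4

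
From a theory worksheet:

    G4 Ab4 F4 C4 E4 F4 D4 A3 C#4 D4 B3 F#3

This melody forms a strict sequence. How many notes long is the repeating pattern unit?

There are 12 notes; a 4-note unit gives 3 cells:
G4 Ab4 F4 C4 | E4 F4 D4 A3 | C#4 D4 B3 F#3
Every group is a transposition down a 3rd of the one before; no shorter unit works.

4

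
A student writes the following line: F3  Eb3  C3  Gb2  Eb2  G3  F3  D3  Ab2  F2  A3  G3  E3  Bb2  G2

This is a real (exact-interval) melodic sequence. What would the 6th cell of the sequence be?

D#4 C#4 A#3 E3 C#3

The 5-note cells begin on F3, G3, A3 — each up a 2nd from the last.
Carrying on: B3 → C#4 → D#4.
Statement 6 starts on D#4 and keeps the same exact contour: D#4 C#4 A#3 E3 C#3.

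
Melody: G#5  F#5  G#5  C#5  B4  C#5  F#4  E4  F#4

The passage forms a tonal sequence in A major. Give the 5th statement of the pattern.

Taking 3-note groups, the heads are G#5, C#5, F#4: the pattern moves down a 5th.
Extending down a 5th: B3 → E3.
From E3 the diatonic shape gives E3 D3 E3.

E3 D3 E3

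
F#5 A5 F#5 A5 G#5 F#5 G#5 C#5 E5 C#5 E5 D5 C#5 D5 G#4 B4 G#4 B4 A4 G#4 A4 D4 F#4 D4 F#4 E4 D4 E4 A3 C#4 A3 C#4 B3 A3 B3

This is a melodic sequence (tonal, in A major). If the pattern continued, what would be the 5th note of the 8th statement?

G#2

With 7-note cells, note 5 of each statement runs G#5, D5, A4, E4, B3.
Carrying that down a 4th forward: F#3 → C#3 → G#2.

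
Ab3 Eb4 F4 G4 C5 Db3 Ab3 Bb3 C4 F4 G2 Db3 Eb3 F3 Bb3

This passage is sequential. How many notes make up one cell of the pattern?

5

There are 15 notes; a 5-note unit gives 3 cells:
Ab3 Eb4 F4 G4 C5 | Db3 Ab3 Bb3 C4 F4 | G2 Db3 Eb3 F3 Bb3
That's a consistent down a 5th shift per cell, and no other grouping gives one.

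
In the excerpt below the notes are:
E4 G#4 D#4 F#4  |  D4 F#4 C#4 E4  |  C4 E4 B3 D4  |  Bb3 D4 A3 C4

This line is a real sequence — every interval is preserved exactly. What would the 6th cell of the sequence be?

With a 4-note motive the entries are E4, D4, C4, Bb3, each down a 2nd from the previous.
Extending down a 2nd: Ab3 → Gb3.
Statement 6 starts on Gb3 and keeps the same exact contour: Gb3 Bb3 F3 Ab3.

Gb3 Bb3 F3 Ab3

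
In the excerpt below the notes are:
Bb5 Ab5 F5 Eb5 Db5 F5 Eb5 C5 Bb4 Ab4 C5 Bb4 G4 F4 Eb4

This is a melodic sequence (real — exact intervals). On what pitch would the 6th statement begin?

Taking 5-note groups, the heads are Bb5, F5, C5: the pattern moves down a 4th.
Extending the heads down a 4th: G4 → D4 → A3.

A3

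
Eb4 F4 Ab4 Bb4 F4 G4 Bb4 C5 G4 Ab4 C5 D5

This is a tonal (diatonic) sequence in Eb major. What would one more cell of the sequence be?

With a 4-note motive the entries are Eb4, F4, G4, each up a 2nd from the previous.
So cell 4 is Ab4 Bb4 D5 Eb5.

Ab4 Bb4 D5 Eb5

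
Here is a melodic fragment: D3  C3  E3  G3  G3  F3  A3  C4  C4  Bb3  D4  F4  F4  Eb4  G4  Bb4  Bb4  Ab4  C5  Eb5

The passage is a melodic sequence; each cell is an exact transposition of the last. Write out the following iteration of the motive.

With a 4-note motive the entries are D3, G3, C4, F4, Bb4, each up a 4th from the previous.
From Eb5 the exact shape gives Eb5 Db5 F5 Ab5.

Eb5 Db5 F5 Ab5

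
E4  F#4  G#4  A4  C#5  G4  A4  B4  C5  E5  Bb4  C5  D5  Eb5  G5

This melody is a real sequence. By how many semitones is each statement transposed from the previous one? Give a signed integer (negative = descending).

Unit = 5 notes; the statements start on E4, G4, Bb4, moving up a 3rd each time.
E4 to G4 spans +3 semitones.

3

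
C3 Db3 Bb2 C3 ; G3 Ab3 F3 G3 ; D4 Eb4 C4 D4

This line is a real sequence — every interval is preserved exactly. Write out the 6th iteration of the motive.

Taking 4-note groups, the heads are C3, G3, D4: the pattern moves up a 5th.
Carrying on: A4 → E5 → B5.
From B5 the exact shape gives B5 C6 A5 B5.

B5 C6 A5 B5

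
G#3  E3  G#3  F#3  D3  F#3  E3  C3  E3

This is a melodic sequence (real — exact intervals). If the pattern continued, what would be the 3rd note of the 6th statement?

Bb2

The unit is 3 notes. Position-3 pitches of the 3 shown cells: G#3, F#3, E3.
Carrying that down a 2nd forward: D3 → C3 → Bb2.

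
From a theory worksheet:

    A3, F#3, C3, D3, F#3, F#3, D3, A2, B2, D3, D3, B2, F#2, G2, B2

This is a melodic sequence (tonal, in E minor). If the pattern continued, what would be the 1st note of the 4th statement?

Grouping in 5s, the 1st note of each cell is A3, F#3, D3.
One more down a 3rd gives B2.

B2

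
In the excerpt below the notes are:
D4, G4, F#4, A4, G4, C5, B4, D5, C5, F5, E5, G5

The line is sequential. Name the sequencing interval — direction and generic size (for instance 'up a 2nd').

The 4-note cells begin on D4, G4, C5 — each up a 4th from the last.
From D4 to G4: up a 4th.

up a 4th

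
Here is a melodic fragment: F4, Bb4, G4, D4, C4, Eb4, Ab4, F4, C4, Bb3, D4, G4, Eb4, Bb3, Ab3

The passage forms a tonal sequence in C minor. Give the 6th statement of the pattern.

Ab3 D4 Bb3 F3 Eb3

Taking 5-note groups, the heads are F4, Eb4, D4: the pattern moves down a 2nd.
Carrying on: C4 → Bb3 → Ab3.
From Ab3 the diatonic shape gives Ab3 D4 Bb3 F3 Eb3.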